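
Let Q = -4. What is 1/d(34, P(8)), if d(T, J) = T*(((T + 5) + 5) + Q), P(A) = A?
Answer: 1/1360 ≈ 0.00073529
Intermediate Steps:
d(T, J) = T*(6 + T) (d(T, J) = T*(((T + 5) + 5) - 4) = T*(((5 + T) + 5) - 4) = T*((10 + T) - 4) = T*(6 + T))
1/d(34, P(8)) = 1/(34*(6 + 34)) = 1/(34*40) = 1/1360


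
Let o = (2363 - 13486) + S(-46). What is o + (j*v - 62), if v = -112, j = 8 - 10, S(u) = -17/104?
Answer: -1139961/104 ≈ -10961.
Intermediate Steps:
S(u) = -17/104 (S(u) = -17*1/104 = -17/104)
j = -2
o = -1156809/104 (o = (2363 - 13486) - 17/104 = -11123 - 17/104 = -1156809/104 ≈ -11123.)
o + (j*v - 62) = -1156809/104 + (-2*(-112) - 62) = -1156809/104 + (224 - 62) = -1156809/104 + 162 = -1139961/104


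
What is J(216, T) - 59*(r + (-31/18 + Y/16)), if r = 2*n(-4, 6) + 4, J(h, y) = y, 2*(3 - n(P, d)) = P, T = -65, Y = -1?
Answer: -113141/144 ≈ -785.70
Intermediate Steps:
n(P, d) = 3 - P/2
r = 14 (r = 2*(3 - ½*(-4)) + 4 = 2*(3 + 2) + 4 = 2*5 + 4 = 10 + 4 = 14)
J(216, T) - 59*(r + (-31/18 + Y/16)) = -65 - 59*(14 + (-31/18 - 1/16)) = -65 - 59*(14 - 257/144) = -65 - 59*1759/144 = -65 - 1*103781/144 = -65 - 103781/144 = -113141/144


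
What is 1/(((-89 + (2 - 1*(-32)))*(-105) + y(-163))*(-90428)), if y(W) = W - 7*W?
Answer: -1/610660284 ≈ -1.6376e-9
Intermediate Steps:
y(W) = -6*W
1/(((-89 + (2 - 1*(-32)))*(-105) + y(-163))*(-90428)) = 1/((-89 + (2 - 1*(-32)))*(-105) - 6*(-163)*(-90428)) = -1/90428/((-89 + (2 + 32))*(-105) + 978) = -1/90428/((-89 + 34)*(-105) + 978) = -1/90428/(-55*(-105) + 978) = -1/90428/(5775 + 978) = -1/90428/6753 = (1/6753)*(-1/90428) = -1/610660284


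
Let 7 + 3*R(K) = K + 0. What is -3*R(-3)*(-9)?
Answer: -90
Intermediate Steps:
R(K) = -7/3 + K/3 (R(K) = -7/3 + (K + 0)/3 = -7/3 + K/3)
-3*R(-3)*(-9) = -3*(-7/3 + (⅓)*(-3))*(-9) = -3*(-7/3 - 1)*(-9) = -3*(-10/3)*(-9) = 10*(-9) = -90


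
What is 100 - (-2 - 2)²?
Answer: 84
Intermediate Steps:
100 - (-2 - 2)² = 100 - 1*(-4)² = 100 - 1*16 = 100 - 16 = 84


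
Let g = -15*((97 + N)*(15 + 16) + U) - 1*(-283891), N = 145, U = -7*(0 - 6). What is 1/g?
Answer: 1/170731 ≈ 5.8572e-6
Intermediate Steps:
U = 42 (U = -7*(-6) = 42)
g = 170731 (g = -15*((97 + 145)*(15 + 16) + 42) - 1*(-283891) = -15*(242*31 + 42) + 283891 = -15*(7502 + 42) + 283891 = -15*7544 + 283891 = -113160 + 283891 = 170731)
1/g = 1/170731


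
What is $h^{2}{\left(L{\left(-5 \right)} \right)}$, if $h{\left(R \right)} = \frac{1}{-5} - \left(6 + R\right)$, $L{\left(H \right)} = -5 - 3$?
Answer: $\frac{81}{25} \approx 3.24$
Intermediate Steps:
$L{\left(H \right)} = -8$
$h{\left(R \right)} = - \frac{31}{5} - R$ ($h{\left(R \right)} = - \frac{1}{5} - \left(6 + R\right) = - \frac{31}{5} - R$)
$h^{2}{\left(L{\left(-5 \right)} \right)} = \left(- \frac{31}{5} - -8\right)^{2} = \left(- \frac{31}{5} + 8\right)^{2} = \left(\frac{9}{5}\right)^{2} = \frac{81}{25}$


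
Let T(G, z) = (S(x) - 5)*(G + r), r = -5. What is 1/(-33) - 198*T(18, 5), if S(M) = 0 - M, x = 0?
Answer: 424709/33 ≈ 12870.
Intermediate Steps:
S(M) = -M
T(G, z) = 25 - 5*G (T(G, z) = (-1*0 - 5)*(G - 5) = (0 - 5)*(-5 + G) = -5*(-5 + G) = 25 - 5*G)
1/(-33) - 198*T(18, 5) = 1/(-33) - 198*(25 - 5*18) = -1/33 - 198*(25 - 90) = -1/33 - 198*(-65) = -1/33 + 12870 = 424709/33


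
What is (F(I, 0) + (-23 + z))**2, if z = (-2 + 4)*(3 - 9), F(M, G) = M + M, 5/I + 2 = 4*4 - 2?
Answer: 42025/36 ≈ 1167.4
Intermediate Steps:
I = 5/12 (I = 5/(-2 + (4*4 - 2)) = 5/(-2 + (16 - 2)) = 5/(-2 + 14) = 5/12 ≈ 0.41667)
F(M, G) = 2*M
z = -12 (z = 2*(-6) = -12)
(F(I, 0) + (-23 + z))**2 = (2*(5/12) + (-23 - 12))**2 = (5/6 - 35)**2 = (-205/6)**2 = 42025/36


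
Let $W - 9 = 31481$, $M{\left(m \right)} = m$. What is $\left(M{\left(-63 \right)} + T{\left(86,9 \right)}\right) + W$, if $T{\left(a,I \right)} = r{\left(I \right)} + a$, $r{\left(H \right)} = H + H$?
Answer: $31531$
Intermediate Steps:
$W = 31490$ ($W = 9 + 31481 = 31490$)
$r{\left(H \right)} = 2 H$
$T{\left(a,I \right)} = a + 2 I$ ($T{\left(a,I \right)} = 2 I + a = a + 2 I$)
$\left(M{\left(-63 \right)} + T{\left(86,9 \right)}\right) + W = \left(-63 + \left(86 + 2 \cdot 9\right)\right) + 31490 = \left(-63 + \left(86 + 18\right)\right) + 31490 = \left(-63 + 104\right) + 31490 = 41 + 31490 = 31531$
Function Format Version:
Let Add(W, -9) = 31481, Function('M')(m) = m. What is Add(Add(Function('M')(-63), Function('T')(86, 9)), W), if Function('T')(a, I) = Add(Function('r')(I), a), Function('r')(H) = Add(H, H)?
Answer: 31531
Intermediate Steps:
W = 31490 (W = Add(9, 31481) = 31490)
Function('r')(H) = Mul(2, H)
Function('T')(a, I) = Add(a, Mul(2, I)) (Function('T')(a, I) = Add(Mul(2, I), a) = Add(a, Mul(2, I)))
Add(Add(Function('M')(-63), Function('T')(86, 9)), W) = Add(Add(-63, Add(86, Mul(2, 9))), 31490) = Add(Add(-63, Add(86, 18)), 31490) = Add(Add(-63, 104), 31490) = Add(41, 31490) = 31531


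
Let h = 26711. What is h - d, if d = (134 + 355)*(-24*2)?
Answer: 50183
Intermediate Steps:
d = -23472 (d = 489*(-48) = -23472)
h - d = 26711 - 1*(-23472) = 26711 + 23472 = 50183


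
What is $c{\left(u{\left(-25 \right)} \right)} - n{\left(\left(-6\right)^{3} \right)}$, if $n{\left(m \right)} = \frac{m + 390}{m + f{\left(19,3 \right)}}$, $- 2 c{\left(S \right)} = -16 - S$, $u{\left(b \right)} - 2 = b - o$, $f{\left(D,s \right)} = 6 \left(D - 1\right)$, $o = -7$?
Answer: $\frac{29}{18} \approx 1.6111$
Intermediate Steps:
$f{\left(D,s \right)} = -6 + 6 D$ ($f{\left(D,s \right)} = 6 \left(-1 + D\right) = -6 + 6 D$)
$u{\left(b \right)} = 9 + b$ ($u{\left(b \right)} = 2 + \left(b - -7\right) = 2 + \left(b + 7\right) = 2 + \left(7 + b\right) = 9 + b$)
$c{\left(S \right)} = 8 + \frac{S}{2}$ ($c{\left(S \right)} = - \frac{-16 - S}{2} = 8 + \frac{S}{2}$)
$n{\left(m \right)} = \frac{390 + m}{108 + m}$ ($n{\left(m \right)} = \frac{m + 390}{m + \left(-6 + 6 \cdot 19\right)} = \frac{390 + m}{m + \left(-6 + 114\right)} = \frac{390 + m}{m + 108} = \frac{390 + m}{108 + m}$)
$c{\left(u{\left(-25 \right)} \right)} - n{\left(\left(-6\right)^{3} \right)} = \left(8 + \frac{9 - 25}{2}\right) - \frac{390 + \left(-6\right)^{3}}{108 + \left(-6\right)^{3}} = \left(8 + \frac{1}{2} \left(-16\right)\right) - \frac{390 - 216}{108 - 216} = \left(8 - 8\right) - \frac{1}{-108} \cdot 174 = 0 - \left(- \frac{1}{108}\right) 174 = 0 - - \frac{29}{18} = 0 + \frac{29}{18} = \frac{29}{18}$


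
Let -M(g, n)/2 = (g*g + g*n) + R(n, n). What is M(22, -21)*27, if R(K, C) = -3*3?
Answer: -702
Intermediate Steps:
R(K, C) = -9
M(g, n) = 18 - 2*g**2 - 2*g*n (M(g, n) = -2*((g*g + g*n) - 9) = -2*((g**2 + g*n) - 9) = -2*(-9 + g**2 + g*n) = 18 - 2*g**2 - 2*g*n)
M(22, -21)*27 = (18 - 2*22**2 - 2*22*(-21))*27 = (18 - 2*484 + 924)*27 = (18 - 968 + 924)*27 = -26*27 = -702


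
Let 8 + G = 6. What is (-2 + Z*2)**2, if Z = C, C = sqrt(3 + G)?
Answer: 0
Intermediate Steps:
G = -2 (G = -8 + 6 = -2)
C = 1 (C = sqrt(3 - 2) = sqrt(1) = 1)
Z = 1
(-2 + Z*2)**2 = (-2 + 1*2)**2 = (-2 + 2)**2 = 0**2 = 0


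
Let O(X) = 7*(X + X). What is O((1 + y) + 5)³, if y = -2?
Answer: 175616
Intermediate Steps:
O(X) = 14*X (O(X) = 7*(2*X) = 14*X)
O((1 + y) + 5)³ = (14*((1 - 2) + 5))³ = (14*(-1 + 5))³ = (14*4)³ = 56³ = 175616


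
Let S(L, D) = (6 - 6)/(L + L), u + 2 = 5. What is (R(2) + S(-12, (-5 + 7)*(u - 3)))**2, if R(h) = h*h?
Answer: 16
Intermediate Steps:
u = 3 (u = -2 + 5 = 3)
R(h) = h**2
S(L, D) = 0 (S(L, D) = 0/((2*L)) = 0*(1/(2*L)) = 0)
(R(2) + S(-12, (-5 + 7)*(u - 3)))**2 = (2**2 + 0)**2 = (4 + 0)**2 = 4**2 = 16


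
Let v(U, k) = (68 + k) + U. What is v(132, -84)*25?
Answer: 2900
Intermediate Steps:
v(U, k) = 68 + U + k
v(132, -84)*25 = (68 + 132 - 84)*25 = 116*25 = 2900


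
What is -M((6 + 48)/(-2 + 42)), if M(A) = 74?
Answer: -74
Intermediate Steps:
-M((6 + 48)/(-2 + 42)) = -1*74 = -74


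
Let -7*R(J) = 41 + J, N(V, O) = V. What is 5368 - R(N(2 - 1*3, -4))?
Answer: 37616/7 ≈ 5373.7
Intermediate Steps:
R(J) = -41/7 - J/7 (R(J) = -(41 + J)/7 = -41/7 - J/7)
5368 - R(N(2 - 1*3, -4)) = 5368 - (-41/7 - (2 - 1*3)/7) = 5368 - (-41/7 - (2 - 3)/7) = 5368 - (-41/7 - 1/7*(-1)) = 5368 - (-41/7 + 1/7) = 5368 - 1*(-40/7) = 5368 + 40/7 = 37616/7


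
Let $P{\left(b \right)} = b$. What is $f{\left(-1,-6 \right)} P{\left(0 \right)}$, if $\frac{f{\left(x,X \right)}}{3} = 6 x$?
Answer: $0$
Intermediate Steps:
$f{\left(x,X \right)} = 18 x$ ($f{\left(x,X \right)} = 3 \cdot 6 x = 18 x$)
$f{\left(-1,-6 \right)} P{\left(0 \right)} = 18 \left(-1\right) 0 = \left(-18\right) 0 = 0$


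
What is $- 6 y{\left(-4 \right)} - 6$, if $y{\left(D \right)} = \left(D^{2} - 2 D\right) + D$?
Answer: $-126$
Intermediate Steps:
$y{\left(D \right)} = D^{2} - D$
$- 6 y{\left(-4 \right)} - 6 = - 6 \left(- 4 \left(-1 - 4\right)\right) - 6 = - 6 \left(\left(-4\right) \left(-5\right)\right) - 6 = \left(-6\right) 20 - 6 = -120 - 6 = -126$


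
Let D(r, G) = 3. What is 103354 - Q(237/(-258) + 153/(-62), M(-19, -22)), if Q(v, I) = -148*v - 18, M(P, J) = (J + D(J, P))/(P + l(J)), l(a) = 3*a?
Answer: 137126804/1333 ≈ 1.0287e+5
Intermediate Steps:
M(P, J) = (3 + J)/(P + 3*J) (M(P, J) = (J + 3)/(P + 3*J) = (3 + J)/(P + 3*J))
Q(v, I) = -18 - 148*v
103354 - Q(237/(-258) + 153/(-62), M(-19, -22)) = 103354 - (-18 - 148*(237/(-258) + 153/(-62))) = 103354 - (-18 - 148*(237*(-1/258) + 153*(-1/62))) = 103354 - (-18 - 148*(-79/86 - 153/62)) = 103354 - (-18 - 148*(-4514/1333)) = 103354 - (-18 + 668072/1333) = 103354 - 1*644078/1333 = 103354 - 644078/1333 = 137126804/1333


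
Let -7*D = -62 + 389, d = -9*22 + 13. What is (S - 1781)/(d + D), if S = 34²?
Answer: 4375/1622 ≈ 2.6973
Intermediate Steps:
d = -185 (d = -198 + 13 = -185)
S = 1156
D = -327/7 (D = -(-62 + 389)/7 = -⅐*327 = -327/7 ≈ -46.714)
(S - 1781)/(d + D) = (1156 - 1781)/(-185 - 327/7) = -625/(-1622/7) = -625*(-7/1622) = 4375/1622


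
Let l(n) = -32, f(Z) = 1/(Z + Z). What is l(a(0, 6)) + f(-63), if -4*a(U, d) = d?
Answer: -4033/126 ≈ -32.008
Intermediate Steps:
a(U, d) = -d/4
f(Z) = 1/(2*Z)
l(a(0, 6)) + f(-63) = -32 + (1/2)/(-63) = -32 + (1/2)*(-1/63) = -32 - 1/126 = -4033/126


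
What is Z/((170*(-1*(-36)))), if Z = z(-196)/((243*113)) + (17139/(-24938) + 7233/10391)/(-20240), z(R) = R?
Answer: -205608966332083/176276982829527486720 ≈ -1.1664e-6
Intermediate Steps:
Z = -205608966332083/28803428566916256 (Z = -196/(243*113) + (17139/(-24938) + 7233/10391)/(-20240) = -196/27459 + (17139*(-1/24938) + 7233*(1/10391))*(-1/20240) = -196*1/27459 + (-17139/24938 + 7233/10391)*(-1/20240) = -196/27459 + (2285205/259130758)*(-1/20240) = -196/27459 - 457041/1048961308384 = -205608966332083/28803428566916256 ≈ -0.0071383)
Z/((170*(-1*(-36)))) = -205608966332083/(28803428566916256*(170*(-1*(-36)))) = -205608966332083/(28803428566916256*(170*36)) = -205608966332083/28803428566916256/6120 = -205608966332083/28803428566916256*1/6120 = -205608966332083/176276982829527486720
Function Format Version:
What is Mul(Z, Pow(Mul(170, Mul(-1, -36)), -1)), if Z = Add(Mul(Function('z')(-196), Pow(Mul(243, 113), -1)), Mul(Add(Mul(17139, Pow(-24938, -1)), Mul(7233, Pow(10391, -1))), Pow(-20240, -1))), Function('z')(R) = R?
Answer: Rational(-205608966332083, 176276982829527486720) ≈ -1.1664e-6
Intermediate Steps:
Z = Rational(-205608966332083, 28803428566916256) (Z = Add(Mul(-196, Pow(Mul(243, 113), -1)), Mul(Add(Mul(17139, Pow(-24938, -1)), Mul(7233, Pow(10391, -1))), Pow(-20240, -1))) = Add(Mul(-196, Pow(27459, -1)), Mul(Add(Mul(17139, Rational(-1, 24938)), Mul(7233, Rational(1, 10391))), Rational(-1, 20240))) = Add(Mul(-196, Rational(1, 27459)), Mul(Add(Rational(-17139, 24938), Rational(7233, 10391)), Rational(-1, 20240))) = Add(Rational(-196, 27459), Mul(Rational(2285205, 259130758), Rational(-1, 20240))) = Add(Rational(-196, 27459), Rational(-457041, 1048961308384)) = Rational(-205608966332083, 28803428566916256) ≈ -0.0071383)
Mul(Z, Pow(Mul(170, Mul(-1, -36)), -1)) = Mul(Rational(-205608966332083, 28803428566916256), Pow(Mul(170, Mul(-1, -36)), -1)) = Mul(Rational(-205608966332083, 28803428566916256), Pow(Mul(170, 36), -1)) = Mul(Rational(-205608966332083, 28803428566916256), Pow(6120, -1)) = Mul(Rational(-205608966332083, 28803428566916256), Rational(1, 6120)) = Rational(-205608966332083, 176276982829527486720)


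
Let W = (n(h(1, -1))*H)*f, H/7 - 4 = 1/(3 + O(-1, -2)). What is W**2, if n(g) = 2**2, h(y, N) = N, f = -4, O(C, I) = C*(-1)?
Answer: 226576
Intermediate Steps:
O(C, I) = -C
H = 119/4 (H = 28 + 7/(3 - 1*(-1)) = 28 + 7/(3 + 1) = 28 + 7/4 = 119/4 ≈ 29.750)
n(g) = 4
W = -476 (W = (4*(119/4))*(-4) = 119*(-4) = -476)
W**2 = (-476)**2 = 226576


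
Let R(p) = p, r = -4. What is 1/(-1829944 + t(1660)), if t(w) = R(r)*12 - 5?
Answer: -1/1829997 ≈ -5.4645e-7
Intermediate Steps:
t(w) = -53 (t(w) = -4*12 - 5 = -48 - 5 = -53)
1/(-1829944 + t(1660)) = 1/(-1829944 - 53) = 1/(-1829997) = -1/1829997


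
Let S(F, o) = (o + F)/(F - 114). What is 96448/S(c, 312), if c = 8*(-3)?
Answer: -138644/3 ≈ -46215.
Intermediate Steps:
c = -24
S(F, o) = (F + o)/(-114 + F)
96448/S(c, 312) = 96448/(((-24 + 312)/(-114 - 24))) = 96448/((288/(-138))) = 96448/((-1/138*288)) = 96448/(-48/23) = 96448*(-23/48) = -138644/3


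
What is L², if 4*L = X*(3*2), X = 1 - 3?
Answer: 9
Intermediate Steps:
X = -2
L = -3 (L = (-6*2)/4 = (-2*6)/4 = (¼)*(-12) = -3)
L² = (-3)² = 9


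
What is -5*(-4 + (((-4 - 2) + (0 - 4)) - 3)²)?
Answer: -825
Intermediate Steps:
-5*(-4 + (((-4 - 2) + (0 - 4)) - 3)²) = -5*(-4 + ((-6 - 4) - 3)²) = -5*(-4 + (-10 - 3)²) = -5*(-4 + (-13)²) = -5*(-4 + 169) = -5*165 = -825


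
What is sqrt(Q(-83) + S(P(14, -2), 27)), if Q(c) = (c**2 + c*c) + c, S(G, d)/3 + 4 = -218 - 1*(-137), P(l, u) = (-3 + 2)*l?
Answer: 8*sqrt(210) ≈ 115.93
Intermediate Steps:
P(l, u) = -l
S(G, d) = -255 (S(G, d) = -12 + 3*(-218 - 1*(-137)) = -12 + 3*(-218 + 137) = -12 + 3*(-81) = -12 - 243 = -255)
Q(c) = c + 2*c**2 (Q(c) = (c**2 + c**2) + c = 2*c**2 + c = c + 2*c**2)
sqrt(Q(-83) + S(P(14, -2), 27)) = sqrt(-83*(1 + 2*(-83)) - 255) = sqrt(-83*(1 - 166) - 255) = sqrt(-83*(-165) - 255) = sqrt(13695 - 255) = sqrt(13440) = 8*sqrt(210)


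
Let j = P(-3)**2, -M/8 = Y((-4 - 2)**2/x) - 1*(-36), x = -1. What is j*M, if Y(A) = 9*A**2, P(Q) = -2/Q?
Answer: -41600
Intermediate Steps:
M = -93600 (M = -8*(9*((-4 - 2)**2/(-1))**2 - 1*(-36)) = -8*(9*((-6)**2*(-1))**2 + 36) = -8*(9*(36*(-1))**2 + 36) = -8*(9*(-36)**2 + 36) = -8*(9*1296 + 36) = -8*(11664 + 36) = -8*11700 = -93600)
j = 4/9 (j = (-2/(-3))**2 = (-2*(-1/3))**2 = (2/3)**2 = 4/9 ≈ 0.44444)
j*M = (4/9)*(-93600) = -41600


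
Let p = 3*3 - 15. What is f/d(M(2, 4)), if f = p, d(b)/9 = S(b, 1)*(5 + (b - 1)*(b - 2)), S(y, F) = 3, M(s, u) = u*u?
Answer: -2/1935 ≈ -0.0010336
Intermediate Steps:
M(s, u) = u**2
p = -6 (p = 9 - 15 = -6)
d(b) = 135 + 27*(-1 + b)*(-2 + b) (d(b) = 9*(3*(5 + (b - 1)*(b - 2))) = 9*(3*(5 + (-1 + b)*(-2 + b))) = 9*(15 + 3*(-1 + b)*(-2 + b)) = 135 + 27*(-1 + b)*(-2 + b))
f = -6
f/d(M(2, 4)) = -6/(189 - 81*4**2 + 27*(4**2)**2) = -6/(189 - 81*16 + 27*16**2) = -6/(189 - 1296 + 27*256) = -6/(189 - 1296 + 6912) = -6/5805 = -6*1/5805 = -2/1935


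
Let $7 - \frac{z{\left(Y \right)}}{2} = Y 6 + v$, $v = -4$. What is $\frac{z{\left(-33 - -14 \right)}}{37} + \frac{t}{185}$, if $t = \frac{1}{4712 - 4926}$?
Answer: $\frac{267499}{39590} \approx 6.7567$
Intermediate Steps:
$t = - \frac{1}{214}$ ($t = \frac{1}{-214} = - \frac{1}{214} \approx -0.0046729$)
$z{\left(Y \right)} = 22 - 12 Y$ ($z{\left(Y \right)} = 14 - 2 \left(Y 6 - 4\right) = 14 - 2 \left(6 Y - 4\right) = 14 - 2 \left(-4 + 6 Y\right) = 14 - \left(-8 + 12 Y\right) = 22 - 12 Y$)
$\frac{z{\left(-33 - -14 \right)}}{37} + \frac{t}{185} = \frac{22 - 12 \left(-33 - -14\right)}{37} - \frac{1}{214 \cdot 185} = \left(22 - 12 \left(-33 + 14\right)\right) \frac{1}{37} - \frac{1}{39590} = \left(22 - -228\right) \frac{1}{37} - \frac{1}{39590} = \left(22 + 228\right) \frac{1}{37} - \frac{1}{39590} = 250 \cdot \frac{1}{37} - \frac{1}{39590} = \frac{250}{37} - \frac{1}{39590} = \frac{267499}{39590}$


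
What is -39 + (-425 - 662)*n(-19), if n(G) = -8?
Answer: 8657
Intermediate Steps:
-39 + (-425 - 662)*n(-19) = -39 + (-425 - 662)*(-8) = -39 - 1087*(-8) = -39 + 8696 = 8657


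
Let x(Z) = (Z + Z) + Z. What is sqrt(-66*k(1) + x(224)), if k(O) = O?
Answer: sqrt(606) ≈ 24.617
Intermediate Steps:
x(Z) = 3*Z (x(Z) = 2*Z + Z = 3*Z)
sqrt(-66*k(1) + x(224)) = sqrt(-66*1 + 3*224) = sqrt(-66 + 672) = sqrt(606)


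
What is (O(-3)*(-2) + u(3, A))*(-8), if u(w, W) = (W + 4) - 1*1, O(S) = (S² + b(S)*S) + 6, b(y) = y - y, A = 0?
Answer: 216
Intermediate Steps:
b(y) = 0
O(S) = 6 + S² (O(S) = (S² + 0*S) + 6 = (S² + 0) + 6 = S² + 6 = 6 + S²)
u(w, W) = 3 + W (u(w, W) = (4 + W) - 1 = 3 + W)
(O(-3)*(-2) + u(3, A))*(-8) = ((6 + (-3)²)*(-2) + (3 + 0))*(-8) = ((6 + 9)*(-2) + 3)*(-8) = (15*(-2) + 3)*(-8) = (-30 + 3)*(-8) = -27*(-8) = 216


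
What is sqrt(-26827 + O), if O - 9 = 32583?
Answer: sqrt(5765) ≈ 75.928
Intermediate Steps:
O = 32592 (O = 9 + 32583 = 32592)
sqrt(-26827 + O) = sqrt(-26827 + 32592) = sqrt(5765)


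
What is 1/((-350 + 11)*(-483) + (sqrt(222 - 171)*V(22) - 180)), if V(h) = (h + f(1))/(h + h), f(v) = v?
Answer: 6208752/1015484850335 - 1012*sqrt(51)/51789727367085 ≈ 6.1139e-6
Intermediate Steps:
V(h) = (1 + h)/(2*h) (V(h) = (h + 1)/(h + h) = (1 + h)/((2*h)) = (1 + h)*(1/(2*h)) = (1 + h)/(2*h))
1/((-350 + 11)*(-483) + (sqrt(222 - 171)*V(22) - 180)) = 1/((-350 + 11)*(-483) + (sqrt(222 - 171)*((1/2)*(1 + 22)/22) - 180)) = 1/(-339*(-483) + (sqrt(51)*((1/2)*(1/22)*23) - 180)) = 1/(163737 + (sqrt(51)*(23/44) - 180)) = 1/(163737 + (23*sqrt(51)/44 - 180)) = 1/(163737 + (-180 + 23*sqrt(51)/44)) = 1/(163557 + 23*sqrt(51)/44)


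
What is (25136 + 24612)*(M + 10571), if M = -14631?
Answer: -201976880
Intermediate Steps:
(25136 + 24612)*(M + 10571) = (25136 + 24612)*(-14631 + 10571) = 49748*(-4060) = -201976880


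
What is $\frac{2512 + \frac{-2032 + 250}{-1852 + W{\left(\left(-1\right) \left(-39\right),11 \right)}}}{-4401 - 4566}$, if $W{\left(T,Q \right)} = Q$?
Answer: $- \frac{4626374}{16508247} \approx -0.28025$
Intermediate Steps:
$\frac{2512 + \frac{-2032 + 250}{-1852 + W{\left(\left(-1\right) \left(-39\right),11 \right)}}}{-4401 - 4566} = \frac{2512 + \frac{-2032 + 250}{-1852 + 11}}{-4401 - 4566} = \frac{2512 - \frac{1782}{-1841}}{-8967} = \left(2512 - - \frac{1782}{1841}\right) \left(- \frac{1}{8967}\right) = \left(2512 + \frac{1782}{1841}\right) \left(- \frac{1}{8967}\right) = \frac{4626374}{1841} \left(- \frac{1}{8967}\right) = - \frac{4626374}{16508247}$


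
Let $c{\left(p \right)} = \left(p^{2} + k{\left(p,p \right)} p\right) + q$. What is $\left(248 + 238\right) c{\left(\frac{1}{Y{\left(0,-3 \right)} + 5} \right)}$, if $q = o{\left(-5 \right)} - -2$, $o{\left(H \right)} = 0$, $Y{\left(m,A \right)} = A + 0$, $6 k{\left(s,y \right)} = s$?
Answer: $\frac{4455}{4} \approx 1113.8$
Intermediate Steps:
$k{\left(s,y \right)} = \frac{s}{6}$
$Y{\left(m,A \right)} = A$
$q = 2$ ($q = 0 - -2 = 0 + 2 = 2$)
$c{\left(p \right)} = 2 + \frac{7 p^{2}}{6}$ ($c{\left(p \right)} = \left(p^{2} + \frac{p}{6} p\right) + 2 = \left(p^{2} + \frac{p^{2}}{6}\right) + 2 = \frac{7 p^{2}}{6} + 2 = 2 + \frac{7 p^{2}}{6}$)
$\left(248 + 238\right) c{\left(\frac{1}{Y{\left(0,-3 \right)} + 5} \right)} = \left(248 + 238\right) \left(2 + \frac{7 \left(\frac{1}{-3 + 5}\right)^{2}}{6}\right) = 486 \left(2 + \frac{7 \left(\frac{1}{2}\right)^{2}}{6}\right) = 486 \left(2 + \frac{7}{6 \cdot 4}\right) = 486 \left(2 + \frac{7}{6} \cdot \frac{1}{4}\right) = 486 \left(2 + \frac{7}{24}\right) = 486 \cdot \frac{55}{24} = \frac{4455}{4}$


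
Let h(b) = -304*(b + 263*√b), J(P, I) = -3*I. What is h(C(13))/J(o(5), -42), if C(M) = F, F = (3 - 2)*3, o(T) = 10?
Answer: -152/21 - 39976*√3/63 ≈ -1106.3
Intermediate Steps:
F = 3 (F = 1*3 = 3)
C(M) = 3
h(b) = -79952*√b - 304*b
h(C(13))/J(o(5), -42) = (-79952*√3 - 304*3)/((-3*(-42))) = (-79952*√3 - 912)/126 = (-912 - 79952*√3)*(1/126) = -152/21 - 39976*√3/63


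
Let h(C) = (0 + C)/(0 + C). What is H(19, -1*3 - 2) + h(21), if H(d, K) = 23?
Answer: 24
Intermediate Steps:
h(C) = 1 (h(C) = C/C = 1)
H(19, -1*3 - 2) + h(21) = 23 + 1 = 24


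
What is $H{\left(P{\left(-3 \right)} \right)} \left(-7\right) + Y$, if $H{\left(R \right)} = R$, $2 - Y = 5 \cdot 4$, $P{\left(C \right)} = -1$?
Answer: $-11$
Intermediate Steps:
$Y = -18$ ($Y = 2 - 5 \cdot 4 = 2 - 20 = -18$)
$H{\left(P{\left(-3 \right)} \right)} \left(-7\right) + Y = \left(-1\right) \left(-7\right) - 18 = 7 - 18 = -11$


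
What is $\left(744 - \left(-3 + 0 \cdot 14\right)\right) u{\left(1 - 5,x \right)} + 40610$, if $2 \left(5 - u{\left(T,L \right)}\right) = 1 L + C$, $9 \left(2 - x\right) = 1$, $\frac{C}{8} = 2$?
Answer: $\frac{75327}{2} \approx 37664.0$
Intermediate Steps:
$C = 16$ ($C = 8 \cdot 2 = 16$)
$x = \frac{17}{9}$ ($x = 2 - \frac{1}{9} = \frac{17}{9} \approx 1.8889$)
$u{\left(T,L \right)} = -3 - \frac{L}{2}$ ($u{\left(T,L \right)} = 5 - \frac{1 L + 16}{2} = 5 - \frac{L + 16}{2} = 5 - \frac{16 + L}{2} = 5 - \left(8 + \frac{L}{2}\right) = -3 - \frac{L}{2}$)
$\left(744 - \left(-3 + 0 \cdot 14\right)\right) u{\left(1 - 5,x \right)} + 40610 = \left(744 - \left(-3 + 0 \cdot 14\right)\right) \left(-3 - \frac{17}{18}\right) + 40610 = \left(744 - \left(-3 + 0\right)\right) \left(-3 - \frac{17}{18}\right) + 40610 = \left(744 - -3\right) \left(- \frac{71}{18}\right) + 40610 = \left(744 + 3\right) \left(- \frac{71}{18}\right) + 40610 = 747 \left(- \frac{71}{18}\right) + 40610 = - \frac{5893}{2} + 40610 = \frac{75327}{2}$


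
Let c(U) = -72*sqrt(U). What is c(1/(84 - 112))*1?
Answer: -36*I*sqrt(7)/7 ≈ -13.607*I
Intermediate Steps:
c(1/(84 - 112))*1 = -72*I*sqrt(7)/14*1 = -36*I*sqrt(7)/7*1 = -36*I*sqrt(7)/7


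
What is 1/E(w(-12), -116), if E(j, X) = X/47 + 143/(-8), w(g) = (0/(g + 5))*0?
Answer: -376/7649 ≈ -0.049157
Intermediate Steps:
w(g) = 0 (w(g) = (0/(5 + g))*0 = 0*0 = 0)
E(j, X) = -143/8 + X/47 (E(j, X) = X*(1/47) + 143*(-⅛) = X/47 - 143/8 = -143/8 + X/47)
1/E(w(-12), -116) = 1/(-143/8 + (1/47)*(-116)) = 1/(-143/8 - 116/47) = 1/(-7649/376) = -376/7649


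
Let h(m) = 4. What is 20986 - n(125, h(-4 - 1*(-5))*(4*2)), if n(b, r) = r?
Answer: 20954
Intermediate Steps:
20986 - n(125, h(-4 - 1*(-5))*(4*2)) = 20986 - 4*4*2 = 20986 - 4*8 = 20986 - 1*32 = 20986 - 32 = 20954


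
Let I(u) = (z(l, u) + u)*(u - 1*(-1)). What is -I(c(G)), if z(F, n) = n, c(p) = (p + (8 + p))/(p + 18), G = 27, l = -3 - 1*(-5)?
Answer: -13268/2025 ≈ -6.5521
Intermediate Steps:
l = 2 (l = -3 + 5 = 2)
c(p) = (8 + 2*p)/(18 + p)
I(u) = 2*u*(1 + u) (I(u) = (u + u)*(u - 1*(-1)) = (2*u)*(u + 1) = (2*u)*(1 + u) = 2*u*(1 + u))
-I(c(G)) = -2*2*(4 + 27)/(18 + 27)*(1 + 2*(4 + 27)/(18 + 27)) = -2*2*31/45*(1 + 2*31/45) = -2*2*(1/45)*31*(1 + 2*(1/45)*31) = -2*62*(1 + 62/45)/45 = -2*62*107/(45*45) = -1*13268/2025 = -13268/2025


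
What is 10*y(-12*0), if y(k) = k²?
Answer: 0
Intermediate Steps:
10*y(-12*0) = 10*(-12*0)² = 10*0² = 10*0 = 0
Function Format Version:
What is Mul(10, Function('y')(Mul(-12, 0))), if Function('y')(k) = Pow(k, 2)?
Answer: 0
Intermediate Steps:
Mul(10, Function('y')(Mul(-12, 0))) = Mul(10, Pow(Mul(-12, 0), 2)) = Mul(10, Pow(0, 2)) = Mul(10, 0) = 0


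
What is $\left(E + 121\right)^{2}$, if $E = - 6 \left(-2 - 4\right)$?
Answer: $24649$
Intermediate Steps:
$E = 36$ ($E = \left(-6\right) \left(-6\right) = 36$)
$\left(E + 121\right)^{2} = \left(36 + 121\right)^{2} = 157^{2} = 24649$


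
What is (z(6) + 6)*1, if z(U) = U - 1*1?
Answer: 11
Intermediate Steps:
z(U) = -1 + U (z(U) = U - 1 = -1 + U)
(z(6) + 6)*1 = ((-1 + 6) + 6)*1 = (5 + 6)*1 = 11*1 = 11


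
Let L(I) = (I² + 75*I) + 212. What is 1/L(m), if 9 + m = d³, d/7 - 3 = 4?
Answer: 1/13847992812 ≈ 7.2213e-11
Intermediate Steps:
d = 49 (d = 21 + 7*4 = 21 + 28 = 49)
m = 117640 (m = -9 + 49³ = -9 + 117649 = 117640)
L(I) = 212 + I² + 75*I
1/L(m) = 1/(212 + 117640² + 75*117640) = 1/(212 + 13839169600 + 8823000) = 1/13847992812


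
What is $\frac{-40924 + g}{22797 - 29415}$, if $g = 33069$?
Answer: $\frac{7855}{6618} \approx 1.1869$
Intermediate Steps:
$\frac{-40924 + g}{22797 - 29415} = \frac{-40924 + 33069}{22797 - 29415} = - \frac{7855}{-6618} = \left(-7855\right) \left(- \frac{1}{6618}\right) = \frac{7855}{6618}$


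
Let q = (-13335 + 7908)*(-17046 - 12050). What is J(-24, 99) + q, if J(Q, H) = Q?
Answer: 157903968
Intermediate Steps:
q = 157903992 (q = -5427*(-29096) = 157903992)
J(-24, 99) + q = -24 + 157903992 = 157903968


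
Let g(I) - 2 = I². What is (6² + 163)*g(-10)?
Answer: 20298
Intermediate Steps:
g(I) = 2 + I²
(6² + 163)*g(-10) = (6² + 163)*(2 + (-10)²) = (36 + 163)*(2 + 100) = 199*102 = 20298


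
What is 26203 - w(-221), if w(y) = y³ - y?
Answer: 10819843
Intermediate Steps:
26203 - w(-221) = 26203 - ((-221)³ - 1*(-221)) = 26203 - (-10793861 + 221) = 26203 - 1*(-10793640) = 26203 + 10793640 = 10819843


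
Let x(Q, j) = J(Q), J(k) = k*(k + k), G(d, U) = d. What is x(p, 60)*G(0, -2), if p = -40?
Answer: 0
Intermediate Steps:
J(k) = 2*k² (J(k) = k*(2*k) = 2*k²)
x(Q, j) = 2*Q²
x(p, 60)*G(0, -2) = (2*(-40)²)*0 = (2*1600)*0 = 3200*0 = 0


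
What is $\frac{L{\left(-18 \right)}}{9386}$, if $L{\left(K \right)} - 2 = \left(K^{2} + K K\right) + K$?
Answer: $\frac{316}{4693} \approx 0.067334$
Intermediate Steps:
$L{\left(K \right)} = 2 + K + 2 K^{2}$ ($L{\left(K \right)} = 2 + \left(\left(K^{2} + K K\right) + K\right) = 2 + \left(\left(K^{2} + K^{2}\right) + K\right) = 2 + \left(2 K^{2} + K\right) = 2 + \left(K + 2 K^{2}\right) = 2 + K + 2 K^{2}$)
$\frac{L{\left(-18 \right)}}{9386} = \frac{2 - 18 + 2 \left(-18\right)^{2}}{9386} = \left(2 - 18 + 2 \cdot 324\right) \frac{1}{9386} = \left(2 - 18 + 648\right) \frac{1}{9386} = 632 \cdot \frac{1}{9386} = \frac{316}{4693}$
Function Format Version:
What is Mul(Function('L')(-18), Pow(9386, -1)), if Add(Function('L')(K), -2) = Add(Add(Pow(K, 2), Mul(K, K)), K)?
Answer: Rational(316, 4693) ≈ 0.067334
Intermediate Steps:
Function('L')(K) = Add(2, K, Mul(2, Pow(K, 2))) (Function('L')(K) = Add(2, Add(Add(Pow(K, 2), Mul(K, K)), K)) = Add(2, Add(Add(Pow(K, 2), Pow(K, 2)), K)) = Add(2, Add(Mul(2, Pow(K, 2)), K)) = Add(2, Add(K, Mul(2, Pow(K, 2)))) = Add(2, K, Mul(2, Pow(K, 2))))
Mul(Function('L')(-18), Pow(9386, -1)) = Mul(Add(2, -18, Mul(2, Pow(-18, 2))), Pow(9386, -1)) = Mul(Add(2, -18, Mul(2, 324)), Rational(1, 9386)) = Mul(Add(2, -18, 648), Rational(1, 9386)) = Mul(632, Rational(1, 9386)) = Rational(316, 4693)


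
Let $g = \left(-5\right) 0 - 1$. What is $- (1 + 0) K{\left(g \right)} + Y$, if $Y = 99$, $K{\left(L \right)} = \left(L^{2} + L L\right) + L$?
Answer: $98$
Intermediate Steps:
$g = -1$ ($g = 0 - 1 = -1$)
$K{\left(L \right)} = L + 2 L^{2}$ ($K{\left(L \right)} = \left(L^{2} + L^{2}\right) + L = 2 L^{2} + L = L + 2 L^{2}$)
$- (1 + 0) K{\left(g \right)} + Y = - (1 + 0) \left(- (1 + 2 \left(-1\right))\right) + 99 = \left(-1\right) 1 \left(- (1 - 2)\right) + 99 = - \left(-1\right) \left(-1\right) + 99 = \left(-1\right) 1 + 99 = -1 + 99 = 98$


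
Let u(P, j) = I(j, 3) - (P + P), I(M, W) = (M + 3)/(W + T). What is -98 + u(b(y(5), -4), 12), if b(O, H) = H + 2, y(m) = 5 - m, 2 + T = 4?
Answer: -91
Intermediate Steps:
T = 2 (T = -2 + 4 = 2)
b(O, H) = 2 + H
I(M, W) = (3 + M)/(2 + W) (I(M, W) = (M + 3)/(W + 2) = (3 + M)/(2 + W))
u(P, j) = ⅗ - 2*P + j/5 (u(P, j) = (3 + j)/(2 + 3) - (P + P) = (3 + j)/5 - 2*P = (⅗ + j/5) - 2*P = ⅗ - 2*P + j/5)
-98 + u(b(y(5), -4), 12) = -98 + (⅗ - 2*(2 - 4) + (⅕)*12) = -98 + (⅗ - 2*(-2) + 12/5) = -98 + (⅗ + 4 + 12/5) = -98 + 7 = -91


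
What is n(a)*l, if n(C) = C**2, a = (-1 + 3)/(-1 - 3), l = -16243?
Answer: -16243/4 ≈ -4060.8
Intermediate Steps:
a = -1/2 (a = 2/(-4) = 2*(-1/4) = -1/2 ≈ -0.50000)
n(a)*l = (-1/2)**2*(-16243) = (1/4)*(-16243) = -16243/4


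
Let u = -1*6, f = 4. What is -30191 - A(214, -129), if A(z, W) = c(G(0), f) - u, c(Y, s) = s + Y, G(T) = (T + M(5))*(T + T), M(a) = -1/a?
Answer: -30201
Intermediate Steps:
u = -6
G(T) = 2*T*(-1/5 + T) (G(T) = (T - 1/5)*(T + T) = (T - 1*1/5)*(2*T) = (T - 1/5)*(2*T) = (-1/5 + T)*(2*T) = 2*T*(-1/5 + T))
c(Y, s) = Y + s
A(z, W) = 10 (A(z, W) = ((2/5)*0*(-1 + 5*0) + 4) - 1*(-6) = ((2/5)*0*(-1 + 0) + 4) + 6 = ((2/5)*0*(-1) + 4) + 6 = (0 + 4) + 6 = 4 + 6 = 10)
-30191 - A(214, -129) = -30191 - 1*10 = -30191 - 10 = -30201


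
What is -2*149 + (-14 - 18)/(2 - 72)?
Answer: -10414/35 ≈ -297.54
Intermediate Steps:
-2*149 + (-14 - 18)/(2 - 72) = -298 - 32/(-70) = -298 - 32*(-1/70) = -298 + 16/35 = -10414/35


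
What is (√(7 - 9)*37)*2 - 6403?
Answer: -6403 + 74*I*√2 ≈ -6403.0 + 104.65*I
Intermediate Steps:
(√(7 - 9)*37)*2 - 6403 = (√(-2)*37)*2 - 6403 = ((I*√2)*37)*2 - 6403 = (37*I*√2)*2 - 6403 = 74*I*√2 - 6403 = -6403 + 74*I*√2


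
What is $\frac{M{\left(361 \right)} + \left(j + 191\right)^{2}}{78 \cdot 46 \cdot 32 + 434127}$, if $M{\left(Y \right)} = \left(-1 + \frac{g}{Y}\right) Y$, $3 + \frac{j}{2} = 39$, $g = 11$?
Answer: $\frac{68819}{548943} \approx 0.12537$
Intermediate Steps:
$j = 72$ ($j = -6 + 2 \cdot 39 = -6 + 78 = 72$)
$M{\left(Y \right)} = Y \left(-1 + \frac{11}{Y}\right)$ ($M{\left(Y \right)} = \left(-1 + \frac{11}{Y}\right) Y = Y \left(-1 + \frac{11}{Y}\right)$)
$\frac{M{\left(361 \right)} + \left(j + 191\right)^{2}}{78 \cdot 46 \cdot 32 + 434127} = \frac{\left(11 - 361\right) + \left(72 + 191\right)^{2}}{78 \cdot 46 \cdot 32 + 434127} = \frac{\left(11 - 361\right) + 263^{2}}{3588 \cdot 32 + 434127} = \frac{-350 + 69169}{114816 + 434127} = \frac{68819}{548943}$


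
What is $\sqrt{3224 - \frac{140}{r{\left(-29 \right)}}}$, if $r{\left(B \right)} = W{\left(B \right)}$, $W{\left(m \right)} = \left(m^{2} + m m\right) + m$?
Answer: $\frac{2 \sqrt{2202263799}}{1653} \approx 56.78$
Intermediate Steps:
$W{\left(m \right)} = m + 2 m^{2}$ ($W{\left(m \right)} = \left(m^{2} + m^{2}\right) + m = 2 m^{2} + m = m + 2 m^{2}$)
$r{\left(B \right)} = B \left(1 + 2 B\right)$
$\sqrt{3224 - \frac{140}{r{\left(-29 \right)}}} = \sqrt{3224 - \frac{140}{\left(-29\right) \left(1 + 2 \left(-29\right)\right)}} = \sqrt{3224 - \frac{140}{\left(-29\right) \left(1 - 58\right)}} = \sqrt{3224 - \frac{140}{\left(-29\right) \left(-57\right)}} = \sqrt{3224 - \frac{140}{1653}} = \sqrt{\frac{5329132}{1653}} = \frac{2 \sqrt{2202263799}}{1653}$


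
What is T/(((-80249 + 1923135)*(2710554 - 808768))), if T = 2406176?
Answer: 601544/876193698599 ≈ 6.8654e-7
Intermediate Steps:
T/(((-80249 + 1923135)*(2710554 - 808768))) = 2406176/(((-80249 + 1923135)*(2710554 - 808768))) = 2406176/((1842886*1901786)) = 2406176/3504774794396 = 2406176*(1/3504774794396) = 601544/876193698599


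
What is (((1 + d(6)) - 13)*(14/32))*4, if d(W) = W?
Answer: -21/2 ≈ -10.500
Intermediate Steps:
(((1 + d(6)) - 13)*(14/32))*4 = (((1 + 6) - 13)*(14/32))*4 = ((7 - 13)*(14*(1/32)))*4 = -6*7/16*4 = -21/8*4 = -21/2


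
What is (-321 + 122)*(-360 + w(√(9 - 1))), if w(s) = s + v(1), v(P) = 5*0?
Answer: 71640 - 398*√2 ≈ 71077.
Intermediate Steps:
v(P) = 0
w(s) = s (w(s) = s + 0 = s)
(-321 + 122)*(-360 + w(√(9 - 1))) = (-321 + 122)*(-360 + √(9 - 1)) = -199*(-360 + √8) = -199*(-360 + 2*√2) = 71640 - 398*√2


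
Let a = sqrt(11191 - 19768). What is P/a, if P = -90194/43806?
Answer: 45097*I*sqrt(953)/62620677 ≈ 0.022232*I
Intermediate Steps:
a = 3*I*sqrt(953) (a = sqrt(-8577) = 3*I*sqrt(953) ≈ 92.612*I)
P = -45097/21903 (P = -90194*1/43806 = -45097/21903 ≈ -2.0589)
P/a = -45097*(-I*sqrt(953)/2859)/21903 = -(-45097)*I*sqrt(953)/62620677 = 45097*I*sqrt(953)/62620677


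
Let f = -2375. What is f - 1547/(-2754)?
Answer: -384659/162 ≈ -2374.4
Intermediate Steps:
f - 1547/(-2754) = -2375 - 1547/(-2754) = -2375 - 1547*(-1/2754) = -2375 + 91/162 = -384659/162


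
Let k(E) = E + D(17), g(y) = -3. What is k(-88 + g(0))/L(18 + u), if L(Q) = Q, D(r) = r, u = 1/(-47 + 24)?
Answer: -1702/413 ≈ -4.1211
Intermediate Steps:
u = -1/23 (u = 1/(-23) = -1/23 ≈ -0.043478)
k(E) = 17 + E (k(E) = E + 17 = 17 + E)
k(-88 + g(0))/L(18 + u) = (17 + (-88 - 3))/(18 - 1/23) = (17 - 91)/(413/23) = -74*23/413 = -1702/413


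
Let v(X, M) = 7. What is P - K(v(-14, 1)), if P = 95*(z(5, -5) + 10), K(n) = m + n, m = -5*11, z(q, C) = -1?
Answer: 903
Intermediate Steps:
m = -55
K(n) = -55 + n
P = 855 (P = 95*(-1 + 10) = 95*9 = 855)
P - K(v(-14, 1)) = 855 - (-55 + 7) = 855 - 1*(-48) = 855 + 48 = 903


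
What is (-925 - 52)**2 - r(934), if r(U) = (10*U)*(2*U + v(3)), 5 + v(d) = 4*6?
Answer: -16670051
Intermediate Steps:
v(d) = 19 (v(d) = -5 + 4*6 = -5 + 24 = 19)
r(U) = 10*U*(19 + 2*U) (r(U) = (10*U)*(2*U + 19) = (10*U)*(19 + 2*U) = 10*U*(19 + 2*U))
(-925 - 52)**2 - r(934) = (-925 - 52)**2 - 10*934*(19 + 2*934) = (-977)**2 - 10*934*(19 + 1868) = 954529 - 10*934*1887 = 954529 - 1*17624580 = 954529 - 17624580 = -16670051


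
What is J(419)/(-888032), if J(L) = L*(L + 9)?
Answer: -44833/222008 ≈ -0.20194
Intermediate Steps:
J(L) = L*(9 + L)
J(419)/(-888032) = (419*(9 + 419))/(-888032) = (419*428)*(-1/888032) = 179332*(-1/888032) = -44833/222008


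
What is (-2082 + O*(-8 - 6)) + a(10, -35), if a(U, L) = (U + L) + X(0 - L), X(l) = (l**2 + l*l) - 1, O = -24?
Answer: 678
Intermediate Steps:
X(l) = -1 + 2*l**2 (X(l) = (l**2 + l**2) - 1 = 2*l**2 - 1 = -1 + 2*l**2)
a(U, L) = -1 + L + U + 2*L**2 (a(U, L) = (U + L) + (-1 + 2*(0 - L)**2) = (L + U) + (-1 + 2*(-L)**2) = (L + U) + (-1 + 2*L**2) = -1 + L + U + 2*L**2)
(-2082 + O*(-8 - 6)) + a(10, -35) = (-2082 - 24*(-8 - 6)) + (-1 - 35 + 10 + 2*(-35)**2) = (-2082 - 24*(-14)) + (-1 - 35 + 10 + 2*1225) = (-2082 + 336) + (-1 - 35 + 10 + 2450) = -1746 + 2424 = 678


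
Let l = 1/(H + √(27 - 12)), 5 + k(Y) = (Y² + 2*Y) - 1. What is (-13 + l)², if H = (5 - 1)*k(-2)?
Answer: 17846168/104907 + 1626*√15/34969 ≈ 170.29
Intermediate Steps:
k(Y) = -6 + Y² + 2*Y (k(Y) = -5 + ((Y² + 2*Y) - 1) = -5 + (-1 + Y² + 2*Y) = -6 + Y² + 2*Y)
H = -24 (H = (5 - 1)*(-6 + (-2)² + 2*(-2)) = 4*(-6 + 4 - 4) = 4*(-6) = -24)
l = 1/(-24 + √15) (l = 1/(-24 + √(27 - 12)) = 1/(-24 + √15) ≈ -0.049684)
(-13 + l)² = (-13 + (-8/187 - √15/561))² = (-2439/187 - √15/561)²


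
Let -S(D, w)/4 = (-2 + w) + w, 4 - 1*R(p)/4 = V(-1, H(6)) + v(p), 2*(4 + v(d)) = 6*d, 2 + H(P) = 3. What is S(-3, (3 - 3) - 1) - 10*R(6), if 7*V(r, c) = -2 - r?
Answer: 2872/7 ≈ 410.29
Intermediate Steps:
H(P) = 1 (H(P) = -2 + 3 = 1)
v(d) = -4 + 3*d (v(d) = -4 + (6*d)/2 = -4 + 3*d)
V(r, c) = -2/7 - r/7 (V(r, c) = (-2 - r)/7 = -2/7 - r/7)
R(p) = 228/7 - 12*p (R(p) = 16 - 4*((-2/7 - ⅐*(-1)) + (-4 + 3*p)) = 16 - 4*((-2/7 + ⅐) + (-4 + 3*p)) = 16 - 4*(-⅐ + (-4 + 3*p)) = 16 - 4*(-29/7 + 3*p) = 16 + (116/7 - 12*p) = 228/7 - 12*p)
S(D, w) = 8 - 8*w (S(D, w) = -4*((-2 + w) + w) = -4*(-2 + 2*w) = 8 - 8*w)
S(-3, (3 - 3) - 1) - 10*R(6) = (8 - 8*((3 - 3) - 1)) - 10*(228/7 - 12*6) = (8 - 8*(0 - 1)) - 10*(228/7 - 72) = (8 - 8*(-1)) - 10*(-276/7) = (8 + 8) + 2760/7 = 16 + 2760/7 = 2872/7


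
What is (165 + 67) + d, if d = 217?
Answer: 449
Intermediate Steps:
(165 + 67) + d = (165 + 67) + 217 = 232 + 217 = 449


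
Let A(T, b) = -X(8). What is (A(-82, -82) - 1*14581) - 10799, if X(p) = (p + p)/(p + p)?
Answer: -25381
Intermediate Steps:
X(p) = 1 (X(p) = (2*p)/((2*p)) = (2*p)*(1/(2*p)) = 1)
A(T, b) = -1 (A(T, b) = -1*1 = -1)
(A(-82, -82) - 1*14581) - 10799 = (-1 - 1*14581) - 10799 = (-1 - 14581) - 10799 = -14582 - 10799 = -25381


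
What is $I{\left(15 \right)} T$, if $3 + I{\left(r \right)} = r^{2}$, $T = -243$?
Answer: $-53946$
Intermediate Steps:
$I{\left(r \right)} = -3 + r^{2}$
$I{\left(15 \right)} T = \left(-3 + 15^{2}\right) \left(-243\right) = \left(-3 + 225\right) \left(-243\right) = 222 \left(-243\right) = -53946$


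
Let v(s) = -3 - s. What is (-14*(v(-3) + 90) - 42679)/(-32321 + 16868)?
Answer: 43939/15453 ≈ 2.8434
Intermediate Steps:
(-14*(v(-3) + 90) - 42679)/(-32321 + 16868) = (-14*((-3 - 1*(-3)) + 90) - 42679)/(-32321 + 16868) = (-14*((-3 + 3) + 90) - 42679)/(-15453) = (-14*(0 + 90) - 42679)*(-1/15453) = (-14*90 - 42679)*(-1/15453) = (-1260 - 42679)*(-1/15453) = -43939*(-1/15453) = 43939/15453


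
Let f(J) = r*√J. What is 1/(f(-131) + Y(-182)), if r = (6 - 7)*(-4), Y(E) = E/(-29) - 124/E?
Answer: 6056505/1866788302 - 6964321*I*√131/3733576604 ≈ 0.0032443 - 0.02135*I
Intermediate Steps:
Y(E) = -124/E - E/29 (Y(E) = E*(-1/29) - 124/E = -E/29 - 124/E = -124/E - E/29)
r = 4 (r = -1*(-4) = 4)
f(J) = 4*√J
1/(f(-131) + Y(-182)) = 1/(4*√(-131) + (-124/(-182) - 1/29*(-182))) = 1/(4*(I*√131) + (-124*(-1/182) + 182/29)) = 1/(4*I*√131 + (62/91 + 182/29)) = 1/(4*I*√131 + 18360/2639) = 1/(18360/2639 + 4*I*√131)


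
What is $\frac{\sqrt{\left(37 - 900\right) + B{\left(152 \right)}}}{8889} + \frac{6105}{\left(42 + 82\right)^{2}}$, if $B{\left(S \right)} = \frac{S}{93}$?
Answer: $\frac{6105}{15376} + \frac{i \sqrt{7449951}}{826677} \approx 0.39705 + 0.0033017 i$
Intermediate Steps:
$B{\left(S \right)} = \frac{S}{93}$ ($B{\left(S \right)} = S \frac{1}{93} = \frac{S}{93}$)
$\frac{\sqrt{\left(37 - 900\right) + B{\left(152 \right)}}}{8889} + \frac{6105}{\left(42 + 82\right)^{2}} = \frac{\sqrt{\left(37 - 900\right) + \frac{1}{93} \cdot 152}}{8889} + \frac{6105}{\left(42 + 82\right)^{2}} = \sqrt{\left(37 - 900\right) + \frac{152}{93}} \cdot \frac{1}{8889} + \frac{6105}{124^{2}} = \sqrt{-863 + \frac{152}{93}} \cdot \frac{1}{8889} + \frac{6105}{15376} = \sqrt{- \frac{80107}{93}} \cdot \frac{1}{8889} + 6105 \cdot \frac{1}{15376} = \frac{i \sqrt{7449951}}{93} \cdot \frac{1}{8889} + \frac{6105}{15376} = \frac{i \sqrt{7449951}}{826677} + \frac{6105}{15376} = \frac{6105}{15376} + \frac{i \sqrt{7449951}}{826677}$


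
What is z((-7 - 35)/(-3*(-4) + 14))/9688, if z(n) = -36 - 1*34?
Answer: -5/692 ≈ -0.0072254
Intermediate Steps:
z(n) = -70 (z(n) = -36 - 34 = -70)
z((-7 - 35)/(-3*(-4) + 14))/9688 = -70/9688 = -70*1/9688 = -5/692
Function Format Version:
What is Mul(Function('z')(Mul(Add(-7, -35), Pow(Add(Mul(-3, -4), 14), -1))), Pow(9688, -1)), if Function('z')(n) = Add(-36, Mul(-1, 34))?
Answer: Rational(-5, 692) ≈ -0.0072254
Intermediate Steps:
Function('z')(n) = -70 (Function('z')(n) = Add(-36, -34) = -70)
Mul(Function('z')(Mul(Add(-7, -35), Pow(Add(Mul(-3, -4), 14), -1))), Pow(9688, -1)) = Mul(-70, Pow(9688, -1)) = Mul(-70, Rational(1, 9688)) = Rational(-5, 692)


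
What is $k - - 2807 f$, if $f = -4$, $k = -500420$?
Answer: $-511648$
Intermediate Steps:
$k - - 2807 f = -500420 - \left(-2807\right) \left(-4\right) = -500420 - 11228 = -511648$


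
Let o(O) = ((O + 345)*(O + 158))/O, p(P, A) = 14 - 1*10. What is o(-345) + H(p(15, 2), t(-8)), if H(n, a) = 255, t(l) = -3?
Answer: 255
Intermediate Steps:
p(P, A) = 4 (p(P, A) = 14 - 10 = 4)
o(O) = (158 + O)*(345 + O)/O (o(O) = ((345 + O)*(158 + O))/O = ((158 + O)*(345 + O))/O = (158 + O)*(345 + O)/O)
o(-345) + H(p(15, 2), t(-8)) = (503 - 345 + 54510/(-345)) + 255 = (503 - 345 + 54510*(-1/345)) + 255 = (503 - 345 - 158) + 255 = 0 + 255 = 255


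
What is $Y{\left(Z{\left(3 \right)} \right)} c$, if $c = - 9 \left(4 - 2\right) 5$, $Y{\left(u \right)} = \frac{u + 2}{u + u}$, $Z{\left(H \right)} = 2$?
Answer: $-90$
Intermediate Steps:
$Y{\left(u \right)} = \frac{2 + u}{2 u}$
$c = -90$ ($c = - 9 \cdot 2 \cdot 5 = \left(-9\right) 10 = -90$)
$Y{\left(Z{\left(3 \right)} \right)} c = \frac{2 + 2}{2 \cdot 2} \left(-90\right) = \frac{1}{2} \cdot \frac{1}{2} \cdot 4 \left(-90\right) = 1 \left(-90\right) = -90$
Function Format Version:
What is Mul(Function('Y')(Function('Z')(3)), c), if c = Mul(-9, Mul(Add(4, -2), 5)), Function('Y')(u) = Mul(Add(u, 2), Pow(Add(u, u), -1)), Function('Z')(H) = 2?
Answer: -90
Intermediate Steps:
Function('Y')(u) = Mul(Rational(1, 2), Pow(u, -1), Add(2, u)) (Function('Y')(u) = Mul(Add(2, u), Pow(Mul(2, u), -1)) = Mul(Add(2, u), Mul(Rational(1, 2), Pow(u, -1))) = Mul(Rational(1, 2), Pow(u, -1), Add(2, u)))
c = -90 (c = Mul(-9, Mul(2, 5)) = Mul(-9, 10) = -90)
Mul(Function('Y')(Function('Z')(3)), c) = Mul(Mul(Rational(1, 2), Pow(2, -1), Add(2, 2)), -90) = Mul(Mul(Rational(1, 2), Rational(1, 2), 4), -90) = Mul(1, -90) = -90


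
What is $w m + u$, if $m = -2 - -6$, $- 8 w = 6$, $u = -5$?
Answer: $-8$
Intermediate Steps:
$w = - \frac{3}{4}$ ($w = \left(- \frac{1}{8}\right) 6 = - \frac{3}{4} \approx -0.75$)
$m = 4$ ($m = -2 + 6 = 4$)
$w m + u = \left(- \frac{3}{4}\right) 4 - 5 = -3 - 5 = -8$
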